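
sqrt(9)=3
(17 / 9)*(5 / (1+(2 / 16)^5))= 2785280 / 294921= 9.44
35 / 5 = 7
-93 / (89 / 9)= -837 / 89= -9.40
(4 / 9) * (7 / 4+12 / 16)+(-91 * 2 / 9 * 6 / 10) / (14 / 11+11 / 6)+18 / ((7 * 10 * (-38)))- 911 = -2242333031 / 2453850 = -913.80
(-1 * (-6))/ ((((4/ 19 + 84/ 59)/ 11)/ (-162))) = -2996433/ 458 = -6542.43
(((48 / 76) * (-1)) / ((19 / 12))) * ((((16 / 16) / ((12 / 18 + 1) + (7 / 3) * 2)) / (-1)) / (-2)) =-216 / 6859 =-0.03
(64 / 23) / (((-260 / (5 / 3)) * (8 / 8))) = -16 / 897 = -0.02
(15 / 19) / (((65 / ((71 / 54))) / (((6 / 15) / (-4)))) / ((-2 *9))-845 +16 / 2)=-0.00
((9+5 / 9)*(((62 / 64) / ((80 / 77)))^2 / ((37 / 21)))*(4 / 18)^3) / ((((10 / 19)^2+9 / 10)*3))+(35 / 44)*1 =53784405191657 / 66391592509440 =0.81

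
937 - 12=925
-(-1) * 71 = 71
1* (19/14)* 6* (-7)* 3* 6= -1026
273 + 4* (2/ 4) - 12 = 263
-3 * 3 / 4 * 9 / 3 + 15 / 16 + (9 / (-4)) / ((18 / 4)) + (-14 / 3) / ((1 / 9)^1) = -773 / 16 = -48.31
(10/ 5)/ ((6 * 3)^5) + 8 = 7558273/ 944784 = 8.00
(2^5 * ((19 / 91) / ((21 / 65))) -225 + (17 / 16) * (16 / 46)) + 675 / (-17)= -28009237 / 114954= -243.66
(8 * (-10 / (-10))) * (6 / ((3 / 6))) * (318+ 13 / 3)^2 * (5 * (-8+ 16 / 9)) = -310311016.30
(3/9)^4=1/81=0.01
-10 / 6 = -5 / 3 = -1.67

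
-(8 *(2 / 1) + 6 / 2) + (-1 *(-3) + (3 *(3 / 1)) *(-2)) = -34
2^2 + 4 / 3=16 / 3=5.33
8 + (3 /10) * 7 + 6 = 161 /10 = 16.10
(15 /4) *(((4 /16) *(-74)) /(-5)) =111 /8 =13.88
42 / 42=1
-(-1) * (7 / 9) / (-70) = -1 / 90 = -0.01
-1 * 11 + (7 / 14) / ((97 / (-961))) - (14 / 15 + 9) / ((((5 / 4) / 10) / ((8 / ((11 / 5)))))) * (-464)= 858290441 / 6402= 134065.99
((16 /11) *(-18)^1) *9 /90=-144 /55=-2.62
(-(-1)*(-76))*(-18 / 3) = 456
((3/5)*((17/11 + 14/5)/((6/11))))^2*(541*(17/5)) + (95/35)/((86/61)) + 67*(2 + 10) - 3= 161148899187/3762500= 42830.27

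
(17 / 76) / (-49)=-17 / 3724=-0.00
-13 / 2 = -6.50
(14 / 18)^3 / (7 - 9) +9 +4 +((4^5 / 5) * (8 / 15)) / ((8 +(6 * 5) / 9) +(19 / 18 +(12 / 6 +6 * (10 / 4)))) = 317794091 / 19282050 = 16.48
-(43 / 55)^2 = -1849 / 3025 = -0.61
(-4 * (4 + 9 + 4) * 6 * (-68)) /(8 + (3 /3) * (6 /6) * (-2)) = 4624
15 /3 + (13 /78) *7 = 37 /6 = 6.17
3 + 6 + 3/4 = 39/4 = 9.75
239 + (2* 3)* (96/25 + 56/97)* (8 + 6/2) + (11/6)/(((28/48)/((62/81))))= 732791189/1374975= 532.95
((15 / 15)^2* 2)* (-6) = -12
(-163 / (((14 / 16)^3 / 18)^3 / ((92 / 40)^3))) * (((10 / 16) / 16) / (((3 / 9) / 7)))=-4547993221988352 / 144120025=-31556983.30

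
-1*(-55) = 55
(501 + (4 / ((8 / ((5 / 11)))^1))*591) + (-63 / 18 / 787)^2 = 17313841565 / 27252236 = 635.32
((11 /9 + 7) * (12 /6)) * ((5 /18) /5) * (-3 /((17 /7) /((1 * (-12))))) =2072 /153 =13.54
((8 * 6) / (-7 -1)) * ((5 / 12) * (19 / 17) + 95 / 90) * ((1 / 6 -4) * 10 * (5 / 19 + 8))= 884695 / 306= 2891.16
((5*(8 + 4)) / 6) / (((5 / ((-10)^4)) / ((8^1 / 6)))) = 80000 / 3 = 26666.67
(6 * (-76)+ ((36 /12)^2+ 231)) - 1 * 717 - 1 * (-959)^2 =-920614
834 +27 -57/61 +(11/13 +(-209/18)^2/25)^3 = 78551185436462945797/71222128497000000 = 1102.90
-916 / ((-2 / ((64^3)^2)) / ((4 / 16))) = 7868380086272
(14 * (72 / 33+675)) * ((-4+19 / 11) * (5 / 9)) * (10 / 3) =-43452500 / 1089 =-39901.29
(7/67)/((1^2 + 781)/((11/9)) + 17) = 77/484075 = 0.00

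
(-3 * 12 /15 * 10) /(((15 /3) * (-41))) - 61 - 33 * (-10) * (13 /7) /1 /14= -171844 /10045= -17.11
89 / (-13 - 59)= -89 / 72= -1.24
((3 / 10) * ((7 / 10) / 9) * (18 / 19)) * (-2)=-21 / 475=-0.04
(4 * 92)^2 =135424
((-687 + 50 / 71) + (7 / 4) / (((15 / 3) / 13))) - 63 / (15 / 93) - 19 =-1549711 / 1420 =-1091.35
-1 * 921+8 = -913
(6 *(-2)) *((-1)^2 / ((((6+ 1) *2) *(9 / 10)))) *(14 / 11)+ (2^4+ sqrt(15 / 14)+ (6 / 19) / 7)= sqrt(210) / 14+ 65102 / 4389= 15.87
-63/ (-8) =63/ 8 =7.88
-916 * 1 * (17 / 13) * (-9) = 140148 / 13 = 10780.62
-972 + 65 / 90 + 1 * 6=-17375 / 18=-965.28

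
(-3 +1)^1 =-2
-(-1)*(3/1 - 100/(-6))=59/3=19.67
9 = 9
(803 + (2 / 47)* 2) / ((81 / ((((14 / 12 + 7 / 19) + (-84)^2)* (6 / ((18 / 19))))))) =30368079455 / 68526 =443161.42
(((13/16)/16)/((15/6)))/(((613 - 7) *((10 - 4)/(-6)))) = -13/387840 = -0.00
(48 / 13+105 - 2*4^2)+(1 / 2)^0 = 1010 / 13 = 77.69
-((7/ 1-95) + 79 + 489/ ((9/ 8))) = -1277/ 3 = -425.67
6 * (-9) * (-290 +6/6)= 15606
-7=-7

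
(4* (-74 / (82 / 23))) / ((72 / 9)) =-851 / 82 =-10.38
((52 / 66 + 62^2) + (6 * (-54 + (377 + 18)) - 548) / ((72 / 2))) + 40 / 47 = 36174749 / 9306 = 3887.25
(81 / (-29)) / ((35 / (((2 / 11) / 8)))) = -81 / 44660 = -0.00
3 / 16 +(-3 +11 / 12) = -1.90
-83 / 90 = -0.92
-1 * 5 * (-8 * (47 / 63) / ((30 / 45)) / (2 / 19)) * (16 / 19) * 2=15040 / 21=716.19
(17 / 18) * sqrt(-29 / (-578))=sqrt(58) / 36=0.21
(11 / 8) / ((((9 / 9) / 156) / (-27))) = -11583 / 2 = -5791.50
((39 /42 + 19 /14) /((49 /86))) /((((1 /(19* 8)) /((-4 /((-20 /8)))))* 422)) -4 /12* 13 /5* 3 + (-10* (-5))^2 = 904558259 /361865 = 2499.71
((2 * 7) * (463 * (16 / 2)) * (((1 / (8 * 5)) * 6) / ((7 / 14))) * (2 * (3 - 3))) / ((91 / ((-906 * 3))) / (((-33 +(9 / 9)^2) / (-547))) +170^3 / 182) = 0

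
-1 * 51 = -51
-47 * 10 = -470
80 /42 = 40 /21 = 1.90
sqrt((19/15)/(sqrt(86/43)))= 2^(3/4) * sqrt(285)/30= 0.95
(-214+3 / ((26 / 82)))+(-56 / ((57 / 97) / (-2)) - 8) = -16259 / 741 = -21.94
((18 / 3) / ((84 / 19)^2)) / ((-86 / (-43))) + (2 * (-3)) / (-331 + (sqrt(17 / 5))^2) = 1751 / 10192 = 0.17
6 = 6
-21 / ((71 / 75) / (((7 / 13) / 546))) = -525 / 23998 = -0.02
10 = 10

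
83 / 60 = 1.38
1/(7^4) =0.00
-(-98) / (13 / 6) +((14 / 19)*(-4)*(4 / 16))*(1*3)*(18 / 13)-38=1030 / 247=4.17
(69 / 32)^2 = 4761 / 1024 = 4.65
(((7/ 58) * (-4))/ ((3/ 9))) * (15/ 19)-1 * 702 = -387432/ 551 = -703.14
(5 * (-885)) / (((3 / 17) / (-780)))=19558500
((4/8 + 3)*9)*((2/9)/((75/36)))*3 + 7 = 17.08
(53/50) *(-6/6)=-53/50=-1.06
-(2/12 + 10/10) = -7/6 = -1.17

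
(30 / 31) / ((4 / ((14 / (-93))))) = -35 / 961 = -0.04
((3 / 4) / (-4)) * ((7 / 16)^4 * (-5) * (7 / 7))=36015 / 1048576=0.03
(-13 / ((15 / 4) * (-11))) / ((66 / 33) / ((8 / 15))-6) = -208 / 1485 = -0.14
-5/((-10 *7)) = 1/14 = 0.07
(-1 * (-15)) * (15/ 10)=45/ 2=22.50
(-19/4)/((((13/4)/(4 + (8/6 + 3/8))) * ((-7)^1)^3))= 2603/107016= 0.02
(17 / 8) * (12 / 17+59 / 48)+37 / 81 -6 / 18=43913 / 10368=4.24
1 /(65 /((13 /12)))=1 /60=0.02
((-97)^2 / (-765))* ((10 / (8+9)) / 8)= -9409 / 10404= -0.90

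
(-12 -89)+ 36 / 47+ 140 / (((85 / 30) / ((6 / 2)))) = 38353 / 799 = 48.00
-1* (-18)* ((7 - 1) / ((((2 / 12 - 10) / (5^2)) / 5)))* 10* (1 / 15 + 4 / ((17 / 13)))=-43038000 / 1003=-42909.27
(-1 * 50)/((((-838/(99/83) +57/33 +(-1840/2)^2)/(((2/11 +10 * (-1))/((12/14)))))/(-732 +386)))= -19618200/83724217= -0.23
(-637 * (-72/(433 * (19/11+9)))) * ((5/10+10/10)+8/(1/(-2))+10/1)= -1135134/25547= -44.43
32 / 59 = 0.54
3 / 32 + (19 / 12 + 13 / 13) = 257 / 96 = 2.68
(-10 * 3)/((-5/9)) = 54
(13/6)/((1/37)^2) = 2966.17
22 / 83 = 0.27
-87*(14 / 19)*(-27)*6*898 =9325777.26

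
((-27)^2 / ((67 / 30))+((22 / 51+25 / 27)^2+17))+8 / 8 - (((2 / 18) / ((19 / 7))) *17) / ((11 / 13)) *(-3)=1028803952714 / 2950166043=348.73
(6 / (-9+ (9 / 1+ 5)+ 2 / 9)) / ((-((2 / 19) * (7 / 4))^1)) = -2052 / 329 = -6.24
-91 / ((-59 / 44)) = 4004 / 59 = 67.86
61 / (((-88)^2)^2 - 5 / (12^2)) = 8784 / 8635613179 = 0.00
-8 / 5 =-1.60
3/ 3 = 1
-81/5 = -16.20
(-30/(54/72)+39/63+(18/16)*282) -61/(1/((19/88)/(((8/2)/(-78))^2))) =-34965611/7392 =-4730.20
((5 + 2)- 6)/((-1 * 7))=-1/7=-0.14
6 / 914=3 / 457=0.01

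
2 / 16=1 / 8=0.12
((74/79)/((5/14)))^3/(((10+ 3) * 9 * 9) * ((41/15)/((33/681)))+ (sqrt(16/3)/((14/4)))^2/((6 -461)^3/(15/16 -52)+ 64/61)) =939206031601150627776/3091911357014769346457825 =0.00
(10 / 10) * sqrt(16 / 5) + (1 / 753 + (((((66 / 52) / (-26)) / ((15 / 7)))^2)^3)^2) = 2223311955453421653022690655694578486884513 / 1674153902456426480095278312787968000000000000 + 4 * sqrt(5) / 5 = 1.79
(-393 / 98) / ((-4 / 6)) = 1179 / 196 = 6.02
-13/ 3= -4.33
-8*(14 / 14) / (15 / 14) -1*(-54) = 698 / 15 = 46.53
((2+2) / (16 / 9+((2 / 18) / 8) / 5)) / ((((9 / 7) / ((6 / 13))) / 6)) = 4.84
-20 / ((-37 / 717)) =14340 / 37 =387.57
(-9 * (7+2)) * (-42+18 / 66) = 37179 / 11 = 3379.91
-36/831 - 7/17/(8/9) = -19083/37672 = -0.51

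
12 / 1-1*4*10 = -28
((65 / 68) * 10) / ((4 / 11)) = 3575 / 136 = 26.29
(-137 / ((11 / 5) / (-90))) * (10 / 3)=205500 / 11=18681.82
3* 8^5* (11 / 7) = 1081344 / 7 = 154477.71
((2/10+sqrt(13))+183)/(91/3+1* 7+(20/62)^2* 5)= 2883* sqrt(13)/109132+660207/136415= 4.93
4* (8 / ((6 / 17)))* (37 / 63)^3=13777616 / 750141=18.37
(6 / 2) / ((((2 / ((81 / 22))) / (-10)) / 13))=-15795 / 22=-717.95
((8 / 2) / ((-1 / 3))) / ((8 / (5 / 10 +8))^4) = -250563 / 16384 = -15.29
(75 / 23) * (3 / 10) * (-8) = -7.83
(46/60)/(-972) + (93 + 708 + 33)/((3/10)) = 81064777/29160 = 2780.00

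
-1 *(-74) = 74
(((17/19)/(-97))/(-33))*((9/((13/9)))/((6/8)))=612/263549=0.00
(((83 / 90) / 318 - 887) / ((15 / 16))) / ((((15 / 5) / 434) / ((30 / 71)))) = -88139695504 / 1524015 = -57833.88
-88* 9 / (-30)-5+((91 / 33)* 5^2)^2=25994648 / 5445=4774.04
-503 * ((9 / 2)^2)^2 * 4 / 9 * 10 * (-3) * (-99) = -544530195 / 2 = -272265097.50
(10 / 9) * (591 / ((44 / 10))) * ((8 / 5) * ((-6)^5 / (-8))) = 2553120 / 11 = 232101.82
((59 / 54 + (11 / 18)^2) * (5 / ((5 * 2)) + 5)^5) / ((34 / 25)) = 5425.29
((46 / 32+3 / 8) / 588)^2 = 0.00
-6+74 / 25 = -76 / 25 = -3.04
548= 548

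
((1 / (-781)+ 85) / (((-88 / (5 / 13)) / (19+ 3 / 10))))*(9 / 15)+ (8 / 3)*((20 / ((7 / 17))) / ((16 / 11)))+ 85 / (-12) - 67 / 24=7023896387 / 93813720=74.87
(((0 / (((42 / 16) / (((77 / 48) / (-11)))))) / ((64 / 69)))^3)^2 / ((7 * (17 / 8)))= 0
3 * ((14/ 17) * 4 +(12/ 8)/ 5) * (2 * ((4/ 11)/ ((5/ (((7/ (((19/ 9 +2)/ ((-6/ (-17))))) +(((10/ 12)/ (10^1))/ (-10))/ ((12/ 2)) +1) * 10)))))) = 442615121/ 17643450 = 25.09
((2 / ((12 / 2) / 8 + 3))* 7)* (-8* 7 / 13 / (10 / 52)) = -83.63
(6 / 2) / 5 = 3 / 5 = 0.60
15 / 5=3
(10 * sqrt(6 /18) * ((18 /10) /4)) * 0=0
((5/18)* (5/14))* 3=25/84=0.30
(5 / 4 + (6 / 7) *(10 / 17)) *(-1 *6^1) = -2505 / 238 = -10.53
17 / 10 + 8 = 97 / 10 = 9.70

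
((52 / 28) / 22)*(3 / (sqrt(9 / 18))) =39*sqrt(2) / 154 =0.36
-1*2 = -2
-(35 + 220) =-255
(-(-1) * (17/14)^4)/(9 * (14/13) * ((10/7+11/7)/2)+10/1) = 1085773/12254704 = 0.09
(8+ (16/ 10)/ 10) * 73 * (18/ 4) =67014/ 25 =2680.56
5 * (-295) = -1475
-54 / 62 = -27 / 31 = -0.87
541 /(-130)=-541 /130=-4.16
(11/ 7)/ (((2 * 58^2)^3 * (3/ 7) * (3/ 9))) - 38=-11572882533365/ 304549540352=-38.00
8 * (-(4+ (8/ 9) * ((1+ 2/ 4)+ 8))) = -896/ 9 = -99.56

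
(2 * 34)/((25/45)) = 612/5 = 122.40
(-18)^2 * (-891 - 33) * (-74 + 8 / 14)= 21982752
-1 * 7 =-7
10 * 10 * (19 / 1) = 1900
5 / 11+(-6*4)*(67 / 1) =-1607.55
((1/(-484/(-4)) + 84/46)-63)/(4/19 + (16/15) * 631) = -12128460/133503293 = -0.09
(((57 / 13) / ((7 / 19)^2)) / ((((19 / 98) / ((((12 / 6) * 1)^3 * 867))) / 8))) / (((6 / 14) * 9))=93478784 / 39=2396891.90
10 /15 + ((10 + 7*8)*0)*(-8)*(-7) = 2 /3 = 0.67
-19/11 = -1.73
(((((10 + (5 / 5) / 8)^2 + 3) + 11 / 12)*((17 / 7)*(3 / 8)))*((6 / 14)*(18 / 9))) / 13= 1042185 / 163072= 6.39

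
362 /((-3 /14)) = -5068 /3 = -1689.33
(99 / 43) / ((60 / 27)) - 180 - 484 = -570149 / 860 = -662.96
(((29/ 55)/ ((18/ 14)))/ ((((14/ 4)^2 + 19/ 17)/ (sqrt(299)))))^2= 56974574384/ 202459502025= 0.28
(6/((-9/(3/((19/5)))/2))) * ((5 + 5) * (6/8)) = -150/19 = -7.89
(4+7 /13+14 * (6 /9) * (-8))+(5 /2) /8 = -43565 /624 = -69.82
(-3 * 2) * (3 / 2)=-9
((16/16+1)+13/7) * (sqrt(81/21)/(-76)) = -81 * sqrt(21)/3724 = -0.10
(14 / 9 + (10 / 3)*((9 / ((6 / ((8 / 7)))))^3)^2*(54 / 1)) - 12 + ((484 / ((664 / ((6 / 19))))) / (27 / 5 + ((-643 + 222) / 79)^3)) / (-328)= 898155080046504753085073 / 197048715515643674592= 4558.04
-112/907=-0.12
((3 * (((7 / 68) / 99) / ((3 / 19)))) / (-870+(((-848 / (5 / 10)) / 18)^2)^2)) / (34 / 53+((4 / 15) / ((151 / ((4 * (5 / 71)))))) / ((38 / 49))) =3140256986937 / 8044579206005386284592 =0.00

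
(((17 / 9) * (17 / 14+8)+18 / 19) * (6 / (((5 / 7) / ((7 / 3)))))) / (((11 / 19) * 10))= 20503 / 330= 62.13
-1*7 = -7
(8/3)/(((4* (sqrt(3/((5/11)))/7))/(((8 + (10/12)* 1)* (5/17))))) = 1855* sqrt(165)/5049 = 4.72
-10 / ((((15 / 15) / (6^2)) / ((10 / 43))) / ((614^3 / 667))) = -833311958400 / 28681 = -29054494.56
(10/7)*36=360/7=51.43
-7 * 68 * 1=-476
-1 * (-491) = 491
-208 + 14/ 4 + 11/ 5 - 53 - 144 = -3993/ 10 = -399.30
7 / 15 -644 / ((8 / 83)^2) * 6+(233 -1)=-49882909 / 120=-415690.91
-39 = -39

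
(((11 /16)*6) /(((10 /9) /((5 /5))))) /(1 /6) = 891 /40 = 22.28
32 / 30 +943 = 14161 / 15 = 944.07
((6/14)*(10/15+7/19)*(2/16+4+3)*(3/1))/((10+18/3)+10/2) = 177/392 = 0.45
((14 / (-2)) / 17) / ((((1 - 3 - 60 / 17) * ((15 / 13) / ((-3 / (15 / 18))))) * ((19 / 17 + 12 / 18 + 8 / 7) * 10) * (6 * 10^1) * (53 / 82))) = -1331967 / 6507737500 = -0.00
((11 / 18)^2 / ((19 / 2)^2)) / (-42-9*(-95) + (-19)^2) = 121 / 34328934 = 0.00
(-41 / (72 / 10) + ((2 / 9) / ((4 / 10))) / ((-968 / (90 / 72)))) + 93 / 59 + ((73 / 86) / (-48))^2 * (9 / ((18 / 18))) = -166908671783 / 40550433792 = -4.12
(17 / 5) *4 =68 / 5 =13.60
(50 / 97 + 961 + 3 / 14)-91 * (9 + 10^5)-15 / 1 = -12357626543 / 1358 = -9099872.27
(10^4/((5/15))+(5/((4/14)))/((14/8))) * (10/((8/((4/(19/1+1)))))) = 7502.50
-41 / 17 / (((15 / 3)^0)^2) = -41 / 17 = -2.41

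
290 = 290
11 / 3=3.67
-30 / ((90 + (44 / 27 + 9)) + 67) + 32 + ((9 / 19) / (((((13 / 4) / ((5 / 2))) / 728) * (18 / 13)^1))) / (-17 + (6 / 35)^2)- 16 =4051145773 / 893864633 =4.53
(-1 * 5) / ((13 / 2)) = -10 / 13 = -0.77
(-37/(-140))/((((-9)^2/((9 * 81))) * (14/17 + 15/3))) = 629/1540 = 0.41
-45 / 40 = -9 / 8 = -1.12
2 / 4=1 / 2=0.50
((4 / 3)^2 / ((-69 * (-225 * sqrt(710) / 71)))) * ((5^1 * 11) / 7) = 88 * sqrt(710) / 978075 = 0.00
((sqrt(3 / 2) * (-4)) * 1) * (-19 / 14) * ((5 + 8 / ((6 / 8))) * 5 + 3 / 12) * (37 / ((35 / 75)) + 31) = 3457981 * sqrt(6) / 147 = 57621.01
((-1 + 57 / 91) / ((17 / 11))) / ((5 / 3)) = -66 / 455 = -0.15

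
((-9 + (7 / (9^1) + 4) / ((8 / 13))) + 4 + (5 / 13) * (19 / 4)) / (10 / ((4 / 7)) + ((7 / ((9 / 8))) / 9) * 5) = 0.22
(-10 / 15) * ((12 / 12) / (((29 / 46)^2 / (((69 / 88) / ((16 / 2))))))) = -0.16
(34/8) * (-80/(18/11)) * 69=-43010/3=-14336.67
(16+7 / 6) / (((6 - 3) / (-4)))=-206 / 9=-22.89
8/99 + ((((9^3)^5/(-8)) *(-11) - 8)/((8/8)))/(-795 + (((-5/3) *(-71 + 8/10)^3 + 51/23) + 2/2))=11720352696413838709/23837660352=491673785.23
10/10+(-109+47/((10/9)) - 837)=-9027/10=-902.70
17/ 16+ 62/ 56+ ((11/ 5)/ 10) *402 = 253707/ 2800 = 90.61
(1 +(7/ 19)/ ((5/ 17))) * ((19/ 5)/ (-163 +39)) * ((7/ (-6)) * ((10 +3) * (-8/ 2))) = -9737/ 2325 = -4.19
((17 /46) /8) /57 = 17 /20976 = 0.00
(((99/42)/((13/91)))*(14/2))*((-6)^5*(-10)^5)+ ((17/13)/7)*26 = 628689600034/7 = 89812800004.86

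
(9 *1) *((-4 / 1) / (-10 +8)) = 18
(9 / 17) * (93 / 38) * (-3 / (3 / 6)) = -2511 / 323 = -7.77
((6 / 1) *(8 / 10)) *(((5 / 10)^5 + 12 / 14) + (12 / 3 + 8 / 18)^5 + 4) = 4600451731 / 551124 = 8347.40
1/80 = 0.01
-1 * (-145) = 145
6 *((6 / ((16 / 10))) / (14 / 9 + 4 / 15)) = 2025 / 164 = 12.35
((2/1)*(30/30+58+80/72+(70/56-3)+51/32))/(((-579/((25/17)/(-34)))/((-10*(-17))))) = 2158375/1417392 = 1.52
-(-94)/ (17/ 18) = 1692/ 17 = 99.53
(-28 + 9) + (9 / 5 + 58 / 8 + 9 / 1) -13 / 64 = -369 / 320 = -1.15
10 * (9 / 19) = 90 / 19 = 4.74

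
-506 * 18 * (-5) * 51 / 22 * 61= 6439770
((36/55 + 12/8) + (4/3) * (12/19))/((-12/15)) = -6263/1672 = -3.75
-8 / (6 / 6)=-8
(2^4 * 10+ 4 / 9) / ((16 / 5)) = 1805 / 36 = 50.14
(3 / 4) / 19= 3 / 76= 0.04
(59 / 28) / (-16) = -59 / 448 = -0.13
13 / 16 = 0.81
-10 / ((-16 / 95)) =475 / 8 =59.38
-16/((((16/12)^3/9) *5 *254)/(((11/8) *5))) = -2673/8128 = -0.33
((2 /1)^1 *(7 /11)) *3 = 42 /11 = 3.82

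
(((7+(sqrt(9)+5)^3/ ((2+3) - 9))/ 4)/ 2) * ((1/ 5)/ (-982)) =121/ 39280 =0.00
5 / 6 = 0.83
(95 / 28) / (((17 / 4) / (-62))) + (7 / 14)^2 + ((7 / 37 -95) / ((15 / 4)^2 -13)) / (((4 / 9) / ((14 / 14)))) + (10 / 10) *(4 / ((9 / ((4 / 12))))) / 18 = -1069986359 / 4279716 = -250.01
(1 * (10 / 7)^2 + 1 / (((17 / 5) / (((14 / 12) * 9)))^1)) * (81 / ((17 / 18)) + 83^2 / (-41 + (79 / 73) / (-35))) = -1250780723935 / 2969108548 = -421.26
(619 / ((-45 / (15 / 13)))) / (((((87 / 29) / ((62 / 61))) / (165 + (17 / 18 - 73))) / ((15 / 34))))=-160515985 / 727974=-220.50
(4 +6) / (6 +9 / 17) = 170 / 111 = 1.53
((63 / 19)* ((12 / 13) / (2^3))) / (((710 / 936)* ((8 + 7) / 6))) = 6804 / 33725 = 0.20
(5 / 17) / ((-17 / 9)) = -45 / 289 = -0.16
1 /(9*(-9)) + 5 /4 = 401 /324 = 1.24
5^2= 25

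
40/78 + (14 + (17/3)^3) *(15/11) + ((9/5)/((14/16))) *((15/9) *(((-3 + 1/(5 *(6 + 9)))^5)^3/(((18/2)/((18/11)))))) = -5329318452481588255545410490040665881/636991641484200954437255859375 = -8366386.79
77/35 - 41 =-194/5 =-38.80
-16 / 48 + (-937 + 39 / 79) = -222031 / 237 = -936.84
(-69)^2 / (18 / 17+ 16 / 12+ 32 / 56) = 3213 / 2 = 1606.50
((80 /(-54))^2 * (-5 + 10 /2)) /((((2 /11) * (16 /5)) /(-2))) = 0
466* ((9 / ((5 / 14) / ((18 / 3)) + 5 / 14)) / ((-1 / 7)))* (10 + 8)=-6341328 / 5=-1268265.60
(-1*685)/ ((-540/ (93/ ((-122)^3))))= -4247/ 65370528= -0.00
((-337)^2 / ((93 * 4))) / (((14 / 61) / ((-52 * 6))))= -90060217 / 217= -415024.04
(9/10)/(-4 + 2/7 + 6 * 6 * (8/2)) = 0.01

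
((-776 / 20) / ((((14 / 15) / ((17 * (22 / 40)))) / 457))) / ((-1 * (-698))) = -24868569 / 97720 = -254.49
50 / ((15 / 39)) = 130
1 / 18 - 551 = -9917 / 18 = -550.94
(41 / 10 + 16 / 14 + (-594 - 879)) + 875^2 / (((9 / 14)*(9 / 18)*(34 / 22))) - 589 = 16484847131 / 10710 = 1539201.41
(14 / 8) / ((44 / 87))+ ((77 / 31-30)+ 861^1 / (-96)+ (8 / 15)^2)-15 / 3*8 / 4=-104935757 / 2455200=-42.74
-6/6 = -1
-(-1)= 1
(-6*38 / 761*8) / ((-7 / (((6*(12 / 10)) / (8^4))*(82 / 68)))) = 21033 / 28978880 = 0.00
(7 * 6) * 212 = 8904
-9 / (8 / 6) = -27 / 4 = -6.75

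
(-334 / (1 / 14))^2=21864976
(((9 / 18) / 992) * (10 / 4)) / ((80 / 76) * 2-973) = -95 / 73197696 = -0.00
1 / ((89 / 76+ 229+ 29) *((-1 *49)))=-76 / 965153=-0.00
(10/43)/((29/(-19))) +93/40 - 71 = -3433109/49880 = -68.83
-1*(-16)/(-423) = -16/423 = -0.04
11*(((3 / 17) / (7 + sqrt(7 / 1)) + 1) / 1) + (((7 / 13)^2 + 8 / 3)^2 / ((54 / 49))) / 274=734006425103 / 64656049068 - 11*sqrt(7) / 238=11.23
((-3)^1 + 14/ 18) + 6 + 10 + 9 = 205/ 9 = 22.78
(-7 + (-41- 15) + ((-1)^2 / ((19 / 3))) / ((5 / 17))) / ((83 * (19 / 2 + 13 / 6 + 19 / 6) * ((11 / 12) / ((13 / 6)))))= -925704 / 7719415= -0.12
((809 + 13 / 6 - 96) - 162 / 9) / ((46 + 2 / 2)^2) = 89 / 282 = 0.32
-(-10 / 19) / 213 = 10 / 4047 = 0.00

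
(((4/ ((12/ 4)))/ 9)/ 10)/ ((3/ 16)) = 32/ 405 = 0.08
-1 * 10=-10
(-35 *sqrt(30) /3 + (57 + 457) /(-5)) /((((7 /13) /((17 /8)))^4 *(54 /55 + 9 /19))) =-27780.64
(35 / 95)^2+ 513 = 185242 / 361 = 513.14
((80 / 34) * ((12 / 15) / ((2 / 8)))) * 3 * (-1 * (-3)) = 1152 / 17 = 67.76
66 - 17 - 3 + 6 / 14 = 325 / 7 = 46.43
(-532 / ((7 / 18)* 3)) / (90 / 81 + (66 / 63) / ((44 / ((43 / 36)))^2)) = -1092123648 / 2662969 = -410.12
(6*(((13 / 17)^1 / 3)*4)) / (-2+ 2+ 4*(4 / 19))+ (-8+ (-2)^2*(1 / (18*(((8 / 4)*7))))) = -1541 / 2142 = -0.72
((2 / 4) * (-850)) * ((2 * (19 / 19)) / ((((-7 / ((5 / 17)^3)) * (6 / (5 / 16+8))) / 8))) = 59375 / 1734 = 34.24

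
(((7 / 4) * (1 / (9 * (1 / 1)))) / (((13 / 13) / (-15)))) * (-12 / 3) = 35 / 3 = 11.67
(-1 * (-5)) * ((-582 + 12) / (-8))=1425 / 4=356.25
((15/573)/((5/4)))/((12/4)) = 4/573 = 0.01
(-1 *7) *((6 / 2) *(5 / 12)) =-35 / 4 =-8.75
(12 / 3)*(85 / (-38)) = -170 / 19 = -8.95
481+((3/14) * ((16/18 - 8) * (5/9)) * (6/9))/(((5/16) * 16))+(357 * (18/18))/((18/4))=317645/567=560.22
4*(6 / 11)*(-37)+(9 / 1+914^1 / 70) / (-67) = -2090852 / 25795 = -81.06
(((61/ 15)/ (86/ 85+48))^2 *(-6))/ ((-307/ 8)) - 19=-75921917135/ 3996116769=-19.00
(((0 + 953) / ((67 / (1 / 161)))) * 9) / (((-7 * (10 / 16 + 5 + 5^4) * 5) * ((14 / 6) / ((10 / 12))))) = -34308 / 2666600335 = -0.00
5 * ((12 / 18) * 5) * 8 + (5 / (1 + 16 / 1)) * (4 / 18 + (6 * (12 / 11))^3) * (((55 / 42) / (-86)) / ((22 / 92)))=23552072675 / 183889629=128.08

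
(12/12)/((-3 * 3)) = -1/9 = -0.11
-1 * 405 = -405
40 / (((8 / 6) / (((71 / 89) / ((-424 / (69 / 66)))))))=-24495 / 415096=-0.06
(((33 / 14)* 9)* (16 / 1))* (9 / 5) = 21384 / 35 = 610.97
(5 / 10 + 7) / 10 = 3 / 4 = 0.75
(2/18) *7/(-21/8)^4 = 4096/250047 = 0.02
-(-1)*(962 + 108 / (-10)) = 951.20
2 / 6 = 1 / 3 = 0.33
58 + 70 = 128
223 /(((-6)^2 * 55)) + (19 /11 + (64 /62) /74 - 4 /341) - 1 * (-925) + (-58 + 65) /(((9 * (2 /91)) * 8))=8459841389 /9084240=931.27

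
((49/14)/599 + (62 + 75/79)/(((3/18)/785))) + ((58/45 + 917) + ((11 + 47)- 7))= 1266852884941/4258890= 297460.81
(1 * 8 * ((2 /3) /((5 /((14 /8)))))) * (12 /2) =56 /5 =11.20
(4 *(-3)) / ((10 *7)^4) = -3 / 6002500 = -0.00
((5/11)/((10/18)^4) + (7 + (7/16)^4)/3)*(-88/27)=-1924030463/82944000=-23.20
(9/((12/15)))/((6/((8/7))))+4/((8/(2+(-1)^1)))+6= 121/14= 8.64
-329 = -329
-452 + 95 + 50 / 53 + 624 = 14201 / 53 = 267.94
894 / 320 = 447 / 160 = 2.79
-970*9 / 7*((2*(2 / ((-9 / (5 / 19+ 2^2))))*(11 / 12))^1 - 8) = 1615050 / 133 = 12143.23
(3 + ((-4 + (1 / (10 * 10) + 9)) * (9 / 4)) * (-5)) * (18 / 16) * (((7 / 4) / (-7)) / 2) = 38421 / 5120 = 7.50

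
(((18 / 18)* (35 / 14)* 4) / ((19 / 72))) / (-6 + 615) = 240 / 3857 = 0.06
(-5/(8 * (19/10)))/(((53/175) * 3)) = -4375/12084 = -0.36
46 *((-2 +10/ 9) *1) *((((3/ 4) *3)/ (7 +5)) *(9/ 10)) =-69/ 10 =-6.90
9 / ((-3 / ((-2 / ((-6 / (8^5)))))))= -32768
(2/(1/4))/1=8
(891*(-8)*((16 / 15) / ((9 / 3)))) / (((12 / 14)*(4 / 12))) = -44352 / 5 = -8870.40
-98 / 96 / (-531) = 49 / 25488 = 0.00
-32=-32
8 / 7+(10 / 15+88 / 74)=2330 / 777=3.00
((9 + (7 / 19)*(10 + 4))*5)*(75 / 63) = 33625 / 399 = 84.27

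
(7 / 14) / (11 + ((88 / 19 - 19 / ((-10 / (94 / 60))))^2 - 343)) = -16245000 / 8905983311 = -0.00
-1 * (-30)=30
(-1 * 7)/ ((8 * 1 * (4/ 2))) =-7/ 16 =-0.44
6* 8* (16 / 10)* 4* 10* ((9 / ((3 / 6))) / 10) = 27648 / 5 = 5529.60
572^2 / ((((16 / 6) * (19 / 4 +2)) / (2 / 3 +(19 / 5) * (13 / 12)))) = 11737726 / 135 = 86946.12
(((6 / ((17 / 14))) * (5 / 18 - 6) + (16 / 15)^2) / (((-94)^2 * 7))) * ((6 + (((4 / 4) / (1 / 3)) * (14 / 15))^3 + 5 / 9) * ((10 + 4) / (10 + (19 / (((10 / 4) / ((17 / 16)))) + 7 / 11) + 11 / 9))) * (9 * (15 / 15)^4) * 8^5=-4799589546459136 / 1852700725625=-2590.59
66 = 66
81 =81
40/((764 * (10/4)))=0.02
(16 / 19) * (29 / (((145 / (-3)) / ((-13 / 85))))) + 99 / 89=854961 / 718675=1.19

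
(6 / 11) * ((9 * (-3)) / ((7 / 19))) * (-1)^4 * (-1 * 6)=18468 / 77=239.84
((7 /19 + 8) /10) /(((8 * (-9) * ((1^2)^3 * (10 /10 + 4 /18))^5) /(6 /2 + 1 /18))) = -115911 /8901728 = -0.01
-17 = -17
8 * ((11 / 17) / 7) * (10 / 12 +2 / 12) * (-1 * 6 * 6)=-3168 / 119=-26.62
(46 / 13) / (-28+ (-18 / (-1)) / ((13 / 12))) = -23 / 74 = -0.31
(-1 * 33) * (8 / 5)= -264 / 5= -52.80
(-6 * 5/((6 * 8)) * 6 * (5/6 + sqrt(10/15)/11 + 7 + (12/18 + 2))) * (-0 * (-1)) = 0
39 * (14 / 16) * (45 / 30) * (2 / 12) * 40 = 1365 / 4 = 341.25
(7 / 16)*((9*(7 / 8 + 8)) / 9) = 497 / 128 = 3.88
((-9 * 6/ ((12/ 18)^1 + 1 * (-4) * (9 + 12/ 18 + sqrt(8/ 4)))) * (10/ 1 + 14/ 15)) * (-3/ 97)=-84132/ 171205 + 8856 * sqrt(2)/ 171205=-0.42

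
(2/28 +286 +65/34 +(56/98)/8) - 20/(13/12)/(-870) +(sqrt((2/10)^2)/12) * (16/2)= 387897847/1345890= 288.21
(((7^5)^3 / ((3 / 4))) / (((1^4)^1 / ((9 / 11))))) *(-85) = -4842512740141860 / 11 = -440228430921987.27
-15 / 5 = -3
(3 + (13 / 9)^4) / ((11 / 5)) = 241220 / 72171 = 3.34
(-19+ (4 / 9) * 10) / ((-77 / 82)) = 10742 / 693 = 15.50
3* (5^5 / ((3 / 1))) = 3125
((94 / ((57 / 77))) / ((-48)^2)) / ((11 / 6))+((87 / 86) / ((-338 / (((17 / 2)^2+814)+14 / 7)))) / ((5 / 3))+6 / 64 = -585061847 / 397650240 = -1.47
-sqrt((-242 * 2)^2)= -484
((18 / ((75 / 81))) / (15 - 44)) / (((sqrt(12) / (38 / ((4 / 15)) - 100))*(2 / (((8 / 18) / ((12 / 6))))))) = -153*sqrt(3) / 290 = -0.91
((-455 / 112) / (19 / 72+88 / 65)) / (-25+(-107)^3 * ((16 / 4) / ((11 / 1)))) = 0.00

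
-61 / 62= -0.98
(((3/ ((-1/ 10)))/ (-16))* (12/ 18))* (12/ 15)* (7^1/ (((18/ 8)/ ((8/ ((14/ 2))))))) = 32/ 9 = 3.56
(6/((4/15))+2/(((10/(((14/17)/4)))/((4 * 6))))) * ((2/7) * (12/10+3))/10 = 11979/4250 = 2.82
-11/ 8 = -1.38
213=213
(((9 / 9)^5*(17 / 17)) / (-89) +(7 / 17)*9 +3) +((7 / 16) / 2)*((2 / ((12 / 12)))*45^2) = 21608839 / 24208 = 892.63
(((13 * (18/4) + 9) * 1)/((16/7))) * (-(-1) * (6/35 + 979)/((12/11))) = 3392829/128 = 26506.48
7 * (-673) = -4711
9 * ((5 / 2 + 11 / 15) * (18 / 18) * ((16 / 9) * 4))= 3104 / 15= 206.93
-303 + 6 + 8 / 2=-293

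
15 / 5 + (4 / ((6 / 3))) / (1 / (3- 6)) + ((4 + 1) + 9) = 11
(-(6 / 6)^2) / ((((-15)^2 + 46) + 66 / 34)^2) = -289 / 21529600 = -0.00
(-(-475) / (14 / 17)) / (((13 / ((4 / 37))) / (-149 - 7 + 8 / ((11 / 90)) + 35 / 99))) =-144203350 / 333333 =-432.61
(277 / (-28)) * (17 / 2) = -4709 / 56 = -84.09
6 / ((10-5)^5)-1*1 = -3119 / 3125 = -1.00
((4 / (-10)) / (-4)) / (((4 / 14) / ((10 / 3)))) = 7 / 6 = 1.17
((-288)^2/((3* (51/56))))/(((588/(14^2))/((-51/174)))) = -86016/29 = -2966.07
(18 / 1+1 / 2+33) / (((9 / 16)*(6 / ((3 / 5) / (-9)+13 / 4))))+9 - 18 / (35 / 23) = 129692 / 2835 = 45.75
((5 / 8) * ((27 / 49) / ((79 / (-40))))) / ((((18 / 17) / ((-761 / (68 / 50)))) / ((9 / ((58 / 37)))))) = 475149375 / 898072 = 529.08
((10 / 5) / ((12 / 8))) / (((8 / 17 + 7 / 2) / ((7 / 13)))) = 952 / 5265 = 0.18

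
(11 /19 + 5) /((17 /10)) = 1060 /323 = 3.28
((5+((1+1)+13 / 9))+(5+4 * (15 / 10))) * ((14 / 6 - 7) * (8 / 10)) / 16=-4.54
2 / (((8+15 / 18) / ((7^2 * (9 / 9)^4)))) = 11.09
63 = 63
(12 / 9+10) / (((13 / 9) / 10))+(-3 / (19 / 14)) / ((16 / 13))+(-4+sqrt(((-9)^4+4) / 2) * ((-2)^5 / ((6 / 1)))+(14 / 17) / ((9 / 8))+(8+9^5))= 17876774819 / 302328 - 8 * sqrt(13130) / 3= 58824.83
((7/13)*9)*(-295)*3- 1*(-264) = -52323/13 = -4024.85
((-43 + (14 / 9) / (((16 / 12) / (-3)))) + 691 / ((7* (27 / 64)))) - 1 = 70493 / 378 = 186.49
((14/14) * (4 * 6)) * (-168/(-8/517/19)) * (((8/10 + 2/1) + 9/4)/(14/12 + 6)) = 750044988/215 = 3488581.34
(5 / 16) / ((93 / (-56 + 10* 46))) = 505 / 372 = 1.36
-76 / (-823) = 76 / 823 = 0.09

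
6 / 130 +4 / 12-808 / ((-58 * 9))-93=-91.07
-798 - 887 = -1685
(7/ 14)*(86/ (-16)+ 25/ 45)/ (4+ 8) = -347/ 1728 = -0.20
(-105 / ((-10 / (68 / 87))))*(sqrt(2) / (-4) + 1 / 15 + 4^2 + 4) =71638 / 435 - 119*sqrt(2) / 58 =161.78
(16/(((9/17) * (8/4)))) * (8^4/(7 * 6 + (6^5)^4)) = 278528/16452712980283581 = 0.00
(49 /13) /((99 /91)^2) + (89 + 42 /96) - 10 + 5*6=17660959 /156816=112.62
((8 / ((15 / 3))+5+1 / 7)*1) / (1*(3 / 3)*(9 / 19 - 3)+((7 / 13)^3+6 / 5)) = -9851348 / 1709659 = -5.76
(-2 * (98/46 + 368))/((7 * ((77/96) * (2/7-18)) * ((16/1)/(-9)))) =-4.19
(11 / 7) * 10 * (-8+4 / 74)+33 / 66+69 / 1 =-4097 / 74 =-55.36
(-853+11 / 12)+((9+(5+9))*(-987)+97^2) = -14144.08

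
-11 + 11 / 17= -176 / 17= -10.35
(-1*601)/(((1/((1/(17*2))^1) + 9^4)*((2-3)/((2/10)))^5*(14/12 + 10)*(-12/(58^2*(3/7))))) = -3032646/9665796875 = -0.00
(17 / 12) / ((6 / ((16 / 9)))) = 34 / 81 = 0.42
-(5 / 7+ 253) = -1776 / 7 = -253.71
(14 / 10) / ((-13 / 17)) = -119 / 65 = -1.83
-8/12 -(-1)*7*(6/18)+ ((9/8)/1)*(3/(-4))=79/96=0.82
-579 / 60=-193 / 20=-9.65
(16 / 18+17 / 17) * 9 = 17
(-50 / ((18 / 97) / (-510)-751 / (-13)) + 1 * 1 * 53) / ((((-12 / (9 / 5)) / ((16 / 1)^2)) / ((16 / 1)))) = -247921473024 / 7739945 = -32031.43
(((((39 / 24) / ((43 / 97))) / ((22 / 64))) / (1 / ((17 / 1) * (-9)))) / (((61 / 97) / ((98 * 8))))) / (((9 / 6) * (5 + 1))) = -6520963904 / 28853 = -226006.44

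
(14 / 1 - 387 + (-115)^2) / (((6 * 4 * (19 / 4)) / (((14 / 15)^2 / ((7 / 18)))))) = 119952 / 475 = 252.53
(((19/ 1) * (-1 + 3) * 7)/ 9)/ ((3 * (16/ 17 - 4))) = -2261/ 702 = -3.22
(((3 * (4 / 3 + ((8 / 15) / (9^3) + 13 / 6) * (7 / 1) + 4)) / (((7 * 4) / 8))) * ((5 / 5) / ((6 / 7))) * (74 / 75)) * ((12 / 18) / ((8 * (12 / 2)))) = 16592539 / 59049000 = 0.28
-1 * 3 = -3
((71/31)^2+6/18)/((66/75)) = 201050/31713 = 6.34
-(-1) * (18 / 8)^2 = 81 / 16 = 5.06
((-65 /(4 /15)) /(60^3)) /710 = -13 /8179200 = -0.00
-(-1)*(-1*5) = -5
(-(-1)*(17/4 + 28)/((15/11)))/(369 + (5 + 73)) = 473/8940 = 0.05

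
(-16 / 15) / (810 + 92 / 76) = -0.00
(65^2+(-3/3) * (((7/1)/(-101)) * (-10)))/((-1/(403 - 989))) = 250019830/101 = 2475443.86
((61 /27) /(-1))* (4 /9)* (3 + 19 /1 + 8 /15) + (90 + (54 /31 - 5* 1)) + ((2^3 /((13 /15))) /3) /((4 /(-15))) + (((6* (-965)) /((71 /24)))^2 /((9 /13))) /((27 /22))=33384664332331759 /7404901335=4508454.98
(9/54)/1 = 1/6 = 0.17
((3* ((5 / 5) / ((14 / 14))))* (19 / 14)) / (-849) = -19 / 3962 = -0.00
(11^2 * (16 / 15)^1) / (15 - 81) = -88 / 45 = -1.96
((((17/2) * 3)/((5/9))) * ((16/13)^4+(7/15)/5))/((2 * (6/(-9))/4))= -2347843293/7140250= -328.82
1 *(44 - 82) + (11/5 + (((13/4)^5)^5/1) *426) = 7515076665833058981281075358197/2814749767106560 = 2669891566793956.98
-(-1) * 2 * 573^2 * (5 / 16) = 1641645 / 8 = 205205.62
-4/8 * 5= -5/2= -2.50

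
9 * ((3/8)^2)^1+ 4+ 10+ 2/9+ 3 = 10649/576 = 18.49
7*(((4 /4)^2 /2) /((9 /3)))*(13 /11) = 91 /66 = 1.38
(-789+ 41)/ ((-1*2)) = 374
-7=-7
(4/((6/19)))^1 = 38/3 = 12.67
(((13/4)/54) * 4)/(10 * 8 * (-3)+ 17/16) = -104/103221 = -0.00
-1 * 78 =-78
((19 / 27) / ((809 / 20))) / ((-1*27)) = -0.00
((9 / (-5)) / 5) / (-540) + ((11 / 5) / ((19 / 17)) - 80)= -2223881 / 28500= -78.03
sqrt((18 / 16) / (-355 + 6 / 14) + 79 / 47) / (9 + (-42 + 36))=sqrt(91320425801) / 699924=0.43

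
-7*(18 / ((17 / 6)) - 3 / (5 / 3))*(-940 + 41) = 2435391 / 85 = 28651.66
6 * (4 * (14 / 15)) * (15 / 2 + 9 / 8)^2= 33327 / 20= 1666.35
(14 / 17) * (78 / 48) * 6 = 273 / 34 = 8.03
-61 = -61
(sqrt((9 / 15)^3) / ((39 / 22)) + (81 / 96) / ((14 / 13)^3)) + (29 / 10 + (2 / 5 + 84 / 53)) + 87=22 *sqrt(15) / 325 + 2153800431 / 23269120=92.82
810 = 810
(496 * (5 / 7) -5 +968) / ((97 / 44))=405724 / 679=597.53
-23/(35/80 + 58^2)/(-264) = 46/1776423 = 0.00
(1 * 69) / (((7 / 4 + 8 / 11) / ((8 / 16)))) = 1518 / 109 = 13.93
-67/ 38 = -1.76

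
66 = 66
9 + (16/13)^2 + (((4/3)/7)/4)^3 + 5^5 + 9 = 4921508572/1565109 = 3144.51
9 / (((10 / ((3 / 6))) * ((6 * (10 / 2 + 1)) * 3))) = 1 / 240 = 0.00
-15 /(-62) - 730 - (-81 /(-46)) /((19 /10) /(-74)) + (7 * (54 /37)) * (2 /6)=-659401381 /1002478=-657.77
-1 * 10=-10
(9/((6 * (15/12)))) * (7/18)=7/15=0.47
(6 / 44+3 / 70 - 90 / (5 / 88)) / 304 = -609771 / 117040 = -5.21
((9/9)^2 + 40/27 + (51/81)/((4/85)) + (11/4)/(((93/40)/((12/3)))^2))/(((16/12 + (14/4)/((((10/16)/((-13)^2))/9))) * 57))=461295/9332832224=0.00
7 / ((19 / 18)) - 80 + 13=-1147 / 19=-60.37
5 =5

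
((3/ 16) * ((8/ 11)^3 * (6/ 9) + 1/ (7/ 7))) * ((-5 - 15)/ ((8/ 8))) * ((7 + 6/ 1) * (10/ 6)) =-102.09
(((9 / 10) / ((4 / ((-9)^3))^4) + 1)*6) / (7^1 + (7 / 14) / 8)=7625597492667 / 9040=843539545.65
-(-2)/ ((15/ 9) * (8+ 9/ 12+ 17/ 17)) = 8/ 65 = 0.12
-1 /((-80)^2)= -1 /6400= -0.00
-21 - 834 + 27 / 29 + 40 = -23608 / 29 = -814.07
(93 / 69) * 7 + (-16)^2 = 6105 / 23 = 265.43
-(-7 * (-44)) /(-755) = 308 /755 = 0.41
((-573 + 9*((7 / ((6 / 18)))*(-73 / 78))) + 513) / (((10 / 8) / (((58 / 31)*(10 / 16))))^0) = -236.88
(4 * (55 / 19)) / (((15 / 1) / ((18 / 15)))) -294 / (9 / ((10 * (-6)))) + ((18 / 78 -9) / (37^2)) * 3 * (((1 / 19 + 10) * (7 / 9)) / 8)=13261343129 / 6762860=1960.91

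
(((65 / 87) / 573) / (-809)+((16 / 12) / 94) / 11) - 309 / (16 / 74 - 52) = 238433276129315 / 39949232860548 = 5.97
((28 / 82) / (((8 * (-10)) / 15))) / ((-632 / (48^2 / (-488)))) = -189 / 395158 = -0.00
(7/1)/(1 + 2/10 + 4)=35/26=1.35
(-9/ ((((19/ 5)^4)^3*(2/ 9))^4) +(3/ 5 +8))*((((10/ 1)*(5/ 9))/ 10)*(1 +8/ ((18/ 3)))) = 115573781670089408639107161561852025266105213617290850047853025781/ 10367083405622637984238849037927123756158230164197118576195528112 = 11.15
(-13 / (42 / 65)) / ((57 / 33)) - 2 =-10891 / 798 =-13.65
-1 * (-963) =963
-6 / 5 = -1.20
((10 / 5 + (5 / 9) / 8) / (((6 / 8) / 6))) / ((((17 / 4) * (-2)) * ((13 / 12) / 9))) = -3576 / 221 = -16.18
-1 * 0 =0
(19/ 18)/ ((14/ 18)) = 19/ 14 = 1.36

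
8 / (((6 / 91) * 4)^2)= 8281 / 72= 115.01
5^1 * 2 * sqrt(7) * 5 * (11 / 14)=275 * sqrt(7) / 7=103.94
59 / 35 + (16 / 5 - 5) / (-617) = 36466 / 21595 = 1.69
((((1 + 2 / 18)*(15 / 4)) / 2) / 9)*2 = 25 / 54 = 0.46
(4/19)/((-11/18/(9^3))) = -52488/209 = -251.14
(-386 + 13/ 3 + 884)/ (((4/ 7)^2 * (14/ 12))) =1318.62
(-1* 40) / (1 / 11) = -440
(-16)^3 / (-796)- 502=-98874 / 199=-496.85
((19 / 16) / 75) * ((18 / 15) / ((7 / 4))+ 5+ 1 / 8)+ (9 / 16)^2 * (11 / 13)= 3142613 / 8736000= 0.36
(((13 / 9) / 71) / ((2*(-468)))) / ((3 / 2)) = -1 / 69012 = -0.00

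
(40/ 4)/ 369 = 0.03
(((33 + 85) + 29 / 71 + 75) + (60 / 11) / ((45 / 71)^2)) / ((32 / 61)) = 83202719 / 210870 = 394.57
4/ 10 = 2/ 5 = 0.40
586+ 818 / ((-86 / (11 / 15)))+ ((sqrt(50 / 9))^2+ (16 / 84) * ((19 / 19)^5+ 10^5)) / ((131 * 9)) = 9504846319 / 15969555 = 595.19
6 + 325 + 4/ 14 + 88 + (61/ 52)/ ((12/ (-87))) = 598097/ 1456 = 410.78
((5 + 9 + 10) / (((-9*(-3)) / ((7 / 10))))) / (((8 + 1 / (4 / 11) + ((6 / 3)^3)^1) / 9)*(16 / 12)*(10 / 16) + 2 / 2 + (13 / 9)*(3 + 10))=224 / 7745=0.03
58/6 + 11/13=10.51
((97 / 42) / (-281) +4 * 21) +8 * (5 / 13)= 13358603 / 153426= 87.07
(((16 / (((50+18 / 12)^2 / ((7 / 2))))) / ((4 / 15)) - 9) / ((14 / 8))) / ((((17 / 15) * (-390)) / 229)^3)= 1136542727949 / 1603168998886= 0.71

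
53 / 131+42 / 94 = 5242 / 6157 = 0.85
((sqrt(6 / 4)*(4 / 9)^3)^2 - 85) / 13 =-15055447 / 2302911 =-6.54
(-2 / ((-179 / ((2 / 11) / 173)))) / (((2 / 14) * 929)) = 28 / 316451773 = 0.00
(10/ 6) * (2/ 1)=10/ 3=3.33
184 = 184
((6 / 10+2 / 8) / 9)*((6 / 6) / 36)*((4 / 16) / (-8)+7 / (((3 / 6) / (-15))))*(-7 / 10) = 799799 / 2073600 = 0.39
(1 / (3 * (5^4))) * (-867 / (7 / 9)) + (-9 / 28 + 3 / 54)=-135511 / 157500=-0.86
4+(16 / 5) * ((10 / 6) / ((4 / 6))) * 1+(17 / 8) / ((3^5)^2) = 12.00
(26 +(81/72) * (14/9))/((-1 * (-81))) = 37/108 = 0.34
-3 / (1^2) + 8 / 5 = -1.40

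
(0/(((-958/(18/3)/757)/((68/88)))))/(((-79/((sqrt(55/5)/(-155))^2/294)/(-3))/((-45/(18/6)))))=0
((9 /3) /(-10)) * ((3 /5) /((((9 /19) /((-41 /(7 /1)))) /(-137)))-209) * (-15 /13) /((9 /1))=42389 /1365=31.05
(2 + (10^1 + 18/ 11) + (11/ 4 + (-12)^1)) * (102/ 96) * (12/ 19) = 9843/ 3344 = 2.94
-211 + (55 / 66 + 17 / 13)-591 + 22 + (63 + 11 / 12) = -37125 / 52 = -713.94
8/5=1.60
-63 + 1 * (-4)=-67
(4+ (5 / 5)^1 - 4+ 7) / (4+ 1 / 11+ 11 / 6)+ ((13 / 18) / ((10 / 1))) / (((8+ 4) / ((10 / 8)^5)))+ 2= 582678955 / 172965888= 3.37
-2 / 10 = -1 / 5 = -0.20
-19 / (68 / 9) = -171 / 68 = -2.51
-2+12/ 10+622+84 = 3526/ 5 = 705.20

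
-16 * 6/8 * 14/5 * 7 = -1176/5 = -235.20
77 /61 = 1.26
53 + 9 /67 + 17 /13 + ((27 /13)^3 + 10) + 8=11982154 /147199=81.40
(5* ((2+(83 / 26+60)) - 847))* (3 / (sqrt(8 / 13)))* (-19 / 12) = 1931065* sqrt(26) / 416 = 23669.56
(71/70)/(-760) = -71/53200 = -0.00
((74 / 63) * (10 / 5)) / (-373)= -148 / 23499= -0.01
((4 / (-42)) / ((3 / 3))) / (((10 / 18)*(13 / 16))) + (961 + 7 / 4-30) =1697221 / 1820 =932.54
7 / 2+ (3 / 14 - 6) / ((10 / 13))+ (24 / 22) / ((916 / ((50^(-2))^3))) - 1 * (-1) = -832450781249979 / 275515625000000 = -3.02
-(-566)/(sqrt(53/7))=566 * sqrt(371)/53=205.70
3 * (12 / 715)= 36 / 715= 0.05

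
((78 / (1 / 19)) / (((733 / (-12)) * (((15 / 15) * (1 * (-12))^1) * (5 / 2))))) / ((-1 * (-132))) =247 / 40315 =0.01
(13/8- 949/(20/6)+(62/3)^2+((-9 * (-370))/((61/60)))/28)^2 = 1609873665879361/23629838400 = 68128.85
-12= -12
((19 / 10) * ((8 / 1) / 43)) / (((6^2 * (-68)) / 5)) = -19 / 26316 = -0.00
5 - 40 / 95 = 87 / 19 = 4.58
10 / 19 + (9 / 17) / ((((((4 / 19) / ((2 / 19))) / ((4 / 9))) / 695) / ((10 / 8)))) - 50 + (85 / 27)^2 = 29500735 / 470934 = 62.64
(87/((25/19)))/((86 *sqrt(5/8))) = 1653 *sqrt(10)/5375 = 0.97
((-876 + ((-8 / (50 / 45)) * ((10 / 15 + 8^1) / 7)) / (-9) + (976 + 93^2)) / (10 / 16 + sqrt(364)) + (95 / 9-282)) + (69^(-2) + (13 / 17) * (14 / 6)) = -1251199402091 / 4394798163 + 117599872 * sqrt(91) / 2443455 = 174.42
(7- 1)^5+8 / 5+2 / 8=155557 / 20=7777.85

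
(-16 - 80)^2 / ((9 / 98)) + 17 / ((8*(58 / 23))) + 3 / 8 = 46563893 / 464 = 100353.22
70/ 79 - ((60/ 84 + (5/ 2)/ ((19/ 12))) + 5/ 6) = -141245/ 63042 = -2.24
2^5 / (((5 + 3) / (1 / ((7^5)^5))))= 4 / 1341068619663964900807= 0.00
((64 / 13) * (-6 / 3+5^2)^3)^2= 606355001344 / 169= 3587899416.24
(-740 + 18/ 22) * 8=-65048/ 11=-5913.45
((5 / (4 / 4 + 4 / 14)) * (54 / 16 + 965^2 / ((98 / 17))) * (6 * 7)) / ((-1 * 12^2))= -316623115 / 1728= -183230.97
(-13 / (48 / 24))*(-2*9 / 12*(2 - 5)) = -117 / 4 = -29.25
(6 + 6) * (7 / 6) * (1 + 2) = 42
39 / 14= 2.79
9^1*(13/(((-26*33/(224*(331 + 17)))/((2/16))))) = -14616/11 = -1328.73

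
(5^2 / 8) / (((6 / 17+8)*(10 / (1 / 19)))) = 85 / 43168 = 0.00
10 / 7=1.43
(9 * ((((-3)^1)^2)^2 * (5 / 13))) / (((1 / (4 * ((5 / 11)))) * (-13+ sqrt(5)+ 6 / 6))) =-874800 / 19877- 72900 * sqrt(5) / 19877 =-52.21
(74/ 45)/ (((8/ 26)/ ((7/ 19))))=3367/ 1710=1.97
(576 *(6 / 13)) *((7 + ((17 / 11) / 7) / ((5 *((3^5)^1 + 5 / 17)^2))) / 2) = 1244754314091 / 1337781445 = 930.46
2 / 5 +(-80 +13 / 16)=-78.79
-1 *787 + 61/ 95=-74704/ 95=-786.36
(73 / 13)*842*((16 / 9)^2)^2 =4028235776 / 85293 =47228.21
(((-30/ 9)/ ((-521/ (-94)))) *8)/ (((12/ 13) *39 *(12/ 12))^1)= -1880/ 14067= -0.13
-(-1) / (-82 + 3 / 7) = -7 / 571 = -0.01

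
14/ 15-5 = -61/ 15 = -4.07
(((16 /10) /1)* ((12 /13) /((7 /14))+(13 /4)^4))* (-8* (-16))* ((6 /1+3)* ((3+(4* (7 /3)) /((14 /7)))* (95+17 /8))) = 20235529881 /130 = 155657922.16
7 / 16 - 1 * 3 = -41 / 16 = -2.56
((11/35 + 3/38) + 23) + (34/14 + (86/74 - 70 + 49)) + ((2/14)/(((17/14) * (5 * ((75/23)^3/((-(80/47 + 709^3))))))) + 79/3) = -4011209948879383679/16587614531250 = -241819.58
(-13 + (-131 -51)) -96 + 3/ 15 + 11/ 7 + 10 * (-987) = -355573/ 35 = -10159.23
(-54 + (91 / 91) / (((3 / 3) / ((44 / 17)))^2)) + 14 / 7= -13092 / 289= -45.30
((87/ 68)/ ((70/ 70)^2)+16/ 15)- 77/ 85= 1469/ 1020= 1.44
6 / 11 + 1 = 17 / 11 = 1.55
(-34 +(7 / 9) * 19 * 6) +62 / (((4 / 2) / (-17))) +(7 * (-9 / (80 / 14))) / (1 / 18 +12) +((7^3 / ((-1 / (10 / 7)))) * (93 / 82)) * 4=-205610281 / 76260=-2696.17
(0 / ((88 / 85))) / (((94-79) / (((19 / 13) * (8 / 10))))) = 0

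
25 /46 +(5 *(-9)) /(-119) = 5045 /5474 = 0.92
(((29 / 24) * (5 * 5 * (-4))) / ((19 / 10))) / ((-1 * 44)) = 3625 / 2508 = 1.45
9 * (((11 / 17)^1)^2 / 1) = 1089 / 289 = 3.77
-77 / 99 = -7 / 9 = -0.78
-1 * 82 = -82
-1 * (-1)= 1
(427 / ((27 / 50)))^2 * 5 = 3126354.60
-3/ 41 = -0.07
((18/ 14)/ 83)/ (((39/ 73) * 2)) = 219/ 15106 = 0.01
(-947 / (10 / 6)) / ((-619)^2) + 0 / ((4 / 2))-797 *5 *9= -68710349166 / 1915805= -35865.00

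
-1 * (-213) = 213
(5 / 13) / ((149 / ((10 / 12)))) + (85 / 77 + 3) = 3674477 / 894894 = 4.11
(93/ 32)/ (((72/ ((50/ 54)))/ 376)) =36425/ 2592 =14.05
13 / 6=2.17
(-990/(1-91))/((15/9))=33/5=6.60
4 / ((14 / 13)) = 26 / 7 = 3.71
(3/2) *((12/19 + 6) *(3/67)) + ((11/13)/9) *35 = 556444/148941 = 3.74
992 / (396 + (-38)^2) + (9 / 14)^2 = 21467 / 22540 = 0.95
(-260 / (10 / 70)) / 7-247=-507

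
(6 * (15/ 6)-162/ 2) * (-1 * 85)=5610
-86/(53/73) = -6278/53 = -118.45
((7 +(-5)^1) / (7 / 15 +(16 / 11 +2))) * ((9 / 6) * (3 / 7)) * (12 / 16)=4455 / 18116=0.25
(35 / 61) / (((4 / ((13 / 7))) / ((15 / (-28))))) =-975 / 6832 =-0.14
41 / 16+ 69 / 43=2867 / 688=4.17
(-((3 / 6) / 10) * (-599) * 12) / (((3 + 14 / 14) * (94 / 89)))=159933 / 1880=85.07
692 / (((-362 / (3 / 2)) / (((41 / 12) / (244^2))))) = -7093 / 43104064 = -0.00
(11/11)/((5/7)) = 7/5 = 1.40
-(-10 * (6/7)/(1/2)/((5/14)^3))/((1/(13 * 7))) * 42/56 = 642096/25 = 25683.84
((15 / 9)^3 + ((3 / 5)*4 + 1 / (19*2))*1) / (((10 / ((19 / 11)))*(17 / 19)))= 1.36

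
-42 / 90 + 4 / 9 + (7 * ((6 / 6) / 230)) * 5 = 269 / 2070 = 0.13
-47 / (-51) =0.92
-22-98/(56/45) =-403/4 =-100.75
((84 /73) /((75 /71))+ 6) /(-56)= -6469 /51100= -0.13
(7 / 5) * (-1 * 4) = -28 / 5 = -5.60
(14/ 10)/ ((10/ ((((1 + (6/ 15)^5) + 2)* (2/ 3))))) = 0.28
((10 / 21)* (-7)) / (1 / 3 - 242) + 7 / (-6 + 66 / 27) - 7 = -41551 / 4640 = -8.95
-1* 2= -2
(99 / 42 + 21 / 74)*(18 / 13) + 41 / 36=4.80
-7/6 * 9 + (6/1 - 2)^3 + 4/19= 2041/38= 53.71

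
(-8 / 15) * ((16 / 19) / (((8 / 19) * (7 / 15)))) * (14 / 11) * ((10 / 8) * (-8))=320 / 11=29.09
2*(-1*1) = -2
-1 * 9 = -9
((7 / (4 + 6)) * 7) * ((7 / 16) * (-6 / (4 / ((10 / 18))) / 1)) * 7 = -2401 / 192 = -12.51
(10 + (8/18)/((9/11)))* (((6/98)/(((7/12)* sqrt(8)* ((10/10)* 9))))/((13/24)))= 976* sqrt(2)/17199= 0.08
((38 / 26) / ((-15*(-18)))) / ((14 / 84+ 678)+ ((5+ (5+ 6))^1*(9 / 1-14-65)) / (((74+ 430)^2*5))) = 399 / 49987600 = 0.00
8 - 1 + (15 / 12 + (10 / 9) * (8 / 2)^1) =12.69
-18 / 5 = -3.60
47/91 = 0.52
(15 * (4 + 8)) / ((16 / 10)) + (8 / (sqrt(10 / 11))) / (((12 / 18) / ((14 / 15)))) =28 * sqrt(110) / 25 + 225 / 2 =124.25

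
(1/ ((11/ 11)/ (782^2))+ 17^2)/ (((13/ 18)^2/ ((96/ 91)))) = 19029831552/ 15379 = 1237390.70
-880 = -880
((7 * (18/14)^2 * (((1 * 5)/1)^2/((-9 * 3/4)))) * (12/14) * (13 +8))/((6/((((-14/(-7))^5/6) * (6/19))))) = -28800/133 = -216.54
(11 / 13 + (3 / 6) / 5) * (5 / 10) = 123 / 260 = 0.47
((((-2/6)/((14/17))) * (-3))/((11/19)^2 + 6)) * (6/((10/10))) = 18411/16009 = 1.15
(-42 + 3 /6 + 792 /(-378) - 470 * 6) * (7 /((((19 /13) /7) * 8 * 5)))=-10944661 /4560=-2400.14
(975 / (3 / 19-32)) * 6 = -22230 / 121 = -183.72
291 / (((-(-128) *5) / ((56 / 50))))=0.51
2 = 2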